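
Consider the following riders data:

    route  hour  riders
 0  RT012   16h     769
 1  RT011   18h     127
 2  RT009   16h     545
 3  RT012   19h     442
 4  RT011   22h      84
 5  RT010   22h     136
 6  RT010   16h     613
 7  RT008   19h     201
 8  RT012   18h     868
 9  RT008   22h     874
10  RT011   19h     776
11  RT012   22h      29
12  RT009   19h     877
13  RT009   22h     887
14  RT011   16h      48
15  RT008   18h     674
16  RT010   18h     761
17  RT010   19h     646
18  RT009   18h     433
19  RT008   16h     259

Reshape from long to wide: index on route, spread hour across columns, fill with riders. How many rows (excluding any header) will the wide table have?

5

5 distinct route values → 5 rows.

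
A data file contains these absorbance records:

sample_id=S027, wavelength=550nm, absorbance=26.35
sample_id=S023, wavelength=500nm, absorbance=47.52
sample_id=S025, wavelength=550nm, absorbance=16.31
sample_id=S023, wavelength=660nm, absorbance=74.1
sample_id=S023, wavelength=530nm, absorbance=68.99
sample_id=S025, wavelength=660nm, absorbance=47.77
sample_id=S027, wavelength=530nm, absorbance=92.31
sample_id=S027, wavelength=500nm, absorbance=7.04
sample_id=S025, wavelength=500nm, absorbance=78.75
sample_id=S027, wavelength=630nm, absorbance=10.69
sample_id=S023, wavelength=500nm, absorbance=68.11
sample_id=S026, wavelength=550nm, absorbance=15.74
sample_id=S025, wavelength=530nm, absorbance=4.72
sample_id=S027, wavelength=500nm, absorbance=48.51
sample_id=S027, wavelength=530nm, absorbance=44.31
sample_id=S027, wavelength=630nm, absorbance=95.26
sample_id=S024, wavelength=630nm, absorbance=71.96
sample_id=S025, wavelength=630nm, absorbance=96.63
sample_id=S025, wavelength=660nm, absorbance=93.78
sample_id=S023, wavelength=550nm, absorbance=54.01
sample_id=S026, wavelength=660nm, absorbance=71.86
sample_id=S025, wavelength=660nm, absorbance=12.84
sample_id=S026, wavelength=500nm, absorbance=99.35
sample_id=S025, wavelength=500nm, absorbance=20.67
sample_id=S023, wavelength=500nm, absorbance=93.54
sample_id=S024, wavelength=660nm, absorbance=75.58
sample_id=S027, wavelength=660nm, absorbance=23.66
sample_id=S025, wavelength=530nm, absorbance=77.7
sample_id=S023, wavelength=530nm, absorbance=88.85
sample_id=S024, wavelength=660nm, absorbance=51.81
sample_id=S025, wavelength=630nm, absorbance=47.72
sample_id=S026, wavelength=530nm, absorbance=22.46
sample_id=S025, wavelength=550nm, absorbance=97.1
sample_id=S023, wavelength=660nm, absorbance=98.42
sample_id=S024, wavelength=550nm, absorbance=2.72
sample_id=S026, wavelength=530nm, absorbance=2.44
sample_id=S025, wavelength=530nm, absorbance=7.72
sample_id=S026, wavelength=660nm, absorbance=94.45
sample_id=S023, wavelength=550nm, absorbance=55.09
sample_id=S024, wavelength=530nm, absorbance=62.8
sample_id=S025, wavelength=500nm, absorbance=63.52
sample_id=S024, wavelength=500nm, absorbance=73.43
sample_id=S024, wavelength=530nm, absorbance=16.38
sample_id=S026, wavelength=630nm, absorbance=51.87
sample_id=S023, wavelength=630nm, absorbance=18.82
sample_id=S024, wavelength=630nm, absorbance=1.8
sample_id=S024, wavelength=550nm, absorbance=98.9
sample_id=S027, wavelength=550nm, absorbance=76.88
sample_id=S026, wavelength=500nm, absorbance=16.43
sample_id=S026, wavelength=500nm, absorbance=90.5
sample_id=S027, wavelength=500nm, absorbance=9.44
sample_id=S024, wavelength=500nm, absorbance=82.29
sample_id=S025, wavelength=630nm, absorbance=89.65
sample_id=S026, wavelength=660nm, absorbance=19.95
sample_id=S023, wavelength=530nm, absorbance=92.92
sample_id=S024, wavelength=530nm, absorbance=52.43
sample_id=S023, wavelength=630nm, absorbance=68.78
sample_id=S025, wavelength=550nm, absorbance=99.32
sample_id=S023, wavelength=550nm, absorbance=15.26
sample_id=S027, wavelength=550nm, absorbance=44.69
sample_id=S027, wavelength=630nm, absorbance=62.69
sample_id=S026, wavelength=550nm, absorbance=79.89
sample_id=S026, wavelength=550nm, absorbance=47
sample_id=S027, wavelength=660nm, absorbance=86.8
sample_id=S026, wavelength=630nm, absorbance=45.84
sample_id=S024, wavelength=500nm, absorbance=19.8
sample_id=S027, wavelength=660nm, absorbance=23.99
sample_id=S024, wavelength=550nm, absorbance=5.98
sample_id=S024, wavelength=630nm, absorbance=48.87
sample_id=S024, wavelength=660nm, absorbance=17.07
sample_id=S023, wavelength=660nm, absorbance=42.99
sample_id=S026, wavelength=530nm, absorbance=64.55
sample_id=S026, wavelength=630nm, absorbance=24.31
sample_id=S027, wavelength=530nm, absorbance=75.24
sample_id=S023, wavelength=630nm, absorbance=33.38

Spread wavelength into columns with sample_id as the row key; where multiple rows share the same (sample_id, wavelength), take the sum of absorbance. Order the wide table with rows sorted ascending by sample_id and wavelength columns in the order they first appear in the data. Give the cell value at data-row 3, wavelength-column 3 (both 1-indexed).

With rows sorted ascending by sample_id, row 3 is sample_id=S025. wavelength columns in first-appearance order: 550nm, 500nm, 660nm, 530nm, 630nm; column 3 is 660nm.
Long rows with sample_id=S025, wavelength=660nm: 47.77 + 93.78 + 12.84 = 154.39.

154.39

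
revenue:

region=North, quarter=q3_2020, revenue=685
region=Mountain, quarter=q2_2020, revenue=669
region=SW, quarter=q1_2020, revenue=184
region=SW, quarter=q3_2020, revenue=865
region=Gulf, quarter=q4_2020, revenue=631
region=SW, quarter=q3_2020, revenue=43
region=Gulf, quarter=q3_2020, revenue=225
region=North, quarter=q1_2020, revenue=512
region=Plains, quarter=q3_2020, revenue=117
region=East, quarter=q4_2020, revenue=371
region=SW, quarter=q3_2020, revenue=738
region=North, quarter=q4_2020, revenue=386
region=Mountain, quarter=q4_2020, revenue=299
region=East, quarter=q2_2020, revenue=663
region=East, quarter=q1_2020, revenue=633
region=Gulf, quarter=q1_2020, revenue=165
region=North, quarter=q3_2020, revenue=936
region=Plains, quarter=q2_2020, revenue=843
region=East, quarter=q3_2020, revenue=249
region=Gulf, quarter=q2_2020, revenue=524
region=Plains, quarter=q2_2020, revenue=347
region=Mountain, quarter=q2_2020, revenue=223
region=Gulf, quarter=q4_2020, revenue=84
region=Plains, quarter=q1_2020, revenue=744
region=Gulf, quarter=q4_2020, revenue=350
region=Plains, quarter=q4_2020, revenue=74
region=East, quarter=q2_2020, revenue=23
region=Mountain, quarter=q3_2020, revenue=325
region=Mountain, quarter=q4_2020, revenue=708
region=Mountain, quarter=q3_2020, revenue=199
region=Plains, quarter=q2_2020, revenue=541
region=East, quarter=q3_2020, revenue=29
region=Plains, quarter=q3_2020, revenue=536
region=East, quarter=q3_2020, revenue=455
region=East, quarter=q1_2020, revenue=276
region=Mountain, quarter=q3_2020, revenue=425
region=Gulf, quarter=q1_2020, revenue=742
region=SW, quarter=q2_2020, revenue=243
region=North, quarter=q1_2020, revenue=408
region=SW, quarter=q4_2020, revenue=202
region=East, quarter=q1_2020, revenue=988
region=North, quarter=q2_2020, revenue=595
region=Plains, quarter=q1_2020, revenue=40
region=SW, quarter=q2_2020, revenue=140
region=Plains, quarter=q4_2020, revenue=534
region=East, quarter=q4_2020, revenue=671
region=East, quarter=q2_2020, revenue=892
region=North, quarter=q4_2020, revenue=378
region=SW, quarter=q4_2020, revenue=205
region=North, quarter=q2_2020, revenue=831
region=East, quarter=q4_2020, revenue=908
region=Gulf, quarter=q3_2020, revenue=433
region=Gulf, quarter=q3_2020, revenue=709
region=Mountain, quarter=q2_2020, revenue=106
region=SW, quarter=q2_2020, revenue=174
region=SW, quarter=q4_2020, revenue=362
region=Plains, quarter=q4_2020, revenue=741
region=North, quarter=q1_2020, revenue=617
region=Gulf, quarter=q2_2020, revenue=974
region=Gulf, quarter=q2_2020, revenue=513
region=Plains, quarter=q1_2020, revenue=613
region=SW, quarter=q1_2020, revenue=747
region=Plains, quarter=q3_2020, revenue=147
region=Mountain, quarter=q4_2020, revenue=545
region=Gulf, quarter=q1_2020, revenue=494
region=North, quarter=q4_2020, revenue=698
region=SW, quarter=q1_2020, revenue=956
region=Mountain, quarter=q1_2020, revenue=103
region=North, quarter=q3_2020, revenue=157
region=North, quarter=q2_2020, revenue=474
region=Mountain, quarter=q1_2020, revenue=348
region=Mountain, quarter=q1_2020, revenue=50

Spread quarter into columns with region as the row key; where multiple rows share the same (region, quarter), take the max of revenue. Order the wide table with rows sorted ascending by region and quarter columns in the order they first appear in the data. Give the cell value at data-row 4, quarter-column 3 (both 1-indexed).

With rows sorted ascending by region, row 4 is region=North. quarter columns in first-appearance order: q3_2020, q2_2020, q1_2020, q4_2020; column 3 is q1_2020.
Long rows with region=North, quarter=q1_2020: max(512, 408, 617) = 617.

617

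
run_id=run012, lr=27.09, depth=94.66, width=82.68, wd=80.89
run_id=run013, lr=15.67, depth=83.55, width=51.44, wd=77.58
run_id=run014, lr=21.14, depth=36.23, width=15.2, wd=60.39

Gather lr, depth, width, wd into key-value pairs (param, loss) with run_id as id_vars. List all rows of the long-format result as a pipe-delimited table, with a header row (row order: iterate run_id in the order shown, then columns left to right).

Each (run_id, column) pair becomes one row: 3 × 4 = 12 rows.
For example, (run012, lr) → loss=27.09.

| run_id | param | loss |
| run012 | lr | 27.09 |
| run012 | depth | 94.66 |
| run012 | width | 82.68 |
| run012 | wd | 80.89 |
| run013 | lr | 15.67 |
| run013 | depth | 83.55 |
| run013 | width | 51.44 |
| run013 | wd | 77.58 |
| run014 | lr | 21.14 |
| run014 | depth | 36.23 |
| run014 | width | 15.2 |
| run014 | wd | 60.39 |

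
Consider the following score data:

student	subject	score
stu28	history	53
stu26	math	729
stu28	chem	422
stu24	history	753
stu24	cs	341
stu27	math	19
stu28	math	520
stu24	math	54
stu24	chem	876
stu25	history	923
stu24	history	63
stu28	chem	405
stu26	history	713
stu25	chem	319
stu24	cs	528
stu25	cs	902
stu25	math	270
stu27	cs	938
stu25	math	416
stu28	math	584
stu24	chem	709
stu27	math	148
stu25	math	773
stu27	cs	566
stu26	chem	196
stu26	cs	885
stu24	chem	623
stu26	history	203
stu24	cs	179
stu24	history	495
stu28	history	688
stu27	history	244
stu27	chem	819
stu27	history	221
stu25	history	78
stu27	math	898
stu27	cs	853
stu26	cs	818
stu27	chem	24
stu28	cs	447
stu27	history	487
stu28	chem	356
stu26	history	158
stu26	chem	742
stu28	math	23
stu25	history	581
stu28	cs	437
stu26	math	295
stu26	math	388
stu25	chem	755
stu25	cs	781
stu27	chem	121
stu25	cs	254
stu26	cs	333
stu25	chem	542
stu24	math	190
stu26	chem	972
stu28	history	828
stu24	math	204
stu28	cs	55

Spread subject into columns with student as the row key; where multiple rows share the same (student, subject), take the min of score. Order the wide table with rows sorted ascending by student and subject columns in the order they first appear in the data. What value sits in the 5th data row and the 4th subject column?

With rows sorted ascending by student, row 5 is student=stu28. subject columns in first-appearance order: history, math, chem, cs; column 4 is cs.
Long rows with student=stu28, subject=cs: min(447, 437, 55) = 55.

55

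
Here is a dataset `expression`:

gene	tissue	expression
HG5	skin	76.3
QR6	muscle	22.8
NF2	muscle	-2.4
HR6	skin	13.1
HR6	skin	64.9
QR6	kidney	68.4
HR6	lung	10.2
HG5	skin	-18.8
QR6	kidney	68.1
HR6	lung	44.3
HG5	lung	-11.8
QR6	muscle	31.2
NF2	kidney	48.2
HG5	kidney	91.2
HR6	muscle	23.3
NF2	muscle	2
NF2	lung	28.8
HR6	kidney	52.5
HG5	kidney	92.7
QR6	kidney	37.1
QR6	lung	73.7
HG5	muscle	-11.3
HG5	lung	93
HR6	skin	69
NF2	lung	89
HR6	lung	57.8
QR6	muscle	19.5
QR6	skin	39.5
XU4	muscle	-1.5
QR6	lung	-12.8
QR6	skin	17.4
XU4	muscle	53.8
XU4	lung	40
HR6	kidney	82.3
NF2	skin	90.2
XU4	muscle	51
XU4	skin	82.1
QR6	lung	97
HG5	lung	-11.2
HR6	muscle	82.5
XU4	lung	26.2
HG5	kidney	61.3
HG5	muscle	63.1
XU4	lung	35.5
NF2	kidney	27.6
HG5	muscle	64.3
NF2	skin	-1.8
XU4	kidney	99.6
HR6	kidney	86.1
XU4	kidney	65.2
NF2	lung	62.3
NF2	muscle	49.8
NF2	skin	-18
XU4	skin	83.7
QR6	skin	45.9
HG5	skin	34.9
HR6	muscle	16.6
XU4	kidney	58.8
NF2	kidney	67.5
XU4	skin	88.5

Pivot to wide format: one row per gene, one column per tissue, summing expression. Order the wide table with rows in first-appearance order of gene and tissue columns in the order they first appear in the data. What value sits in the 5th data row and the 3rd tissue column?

223.6

With rows in first-appearance order of gene, row 5 is gene=XU4. tissue columns in first-appearance order: skin, muscle, kidney, lung; column 3 is kidney.
Long rows with gene=XU4, tissue=kidney: 99.6 + 65.2 + 58.8 = 223.6.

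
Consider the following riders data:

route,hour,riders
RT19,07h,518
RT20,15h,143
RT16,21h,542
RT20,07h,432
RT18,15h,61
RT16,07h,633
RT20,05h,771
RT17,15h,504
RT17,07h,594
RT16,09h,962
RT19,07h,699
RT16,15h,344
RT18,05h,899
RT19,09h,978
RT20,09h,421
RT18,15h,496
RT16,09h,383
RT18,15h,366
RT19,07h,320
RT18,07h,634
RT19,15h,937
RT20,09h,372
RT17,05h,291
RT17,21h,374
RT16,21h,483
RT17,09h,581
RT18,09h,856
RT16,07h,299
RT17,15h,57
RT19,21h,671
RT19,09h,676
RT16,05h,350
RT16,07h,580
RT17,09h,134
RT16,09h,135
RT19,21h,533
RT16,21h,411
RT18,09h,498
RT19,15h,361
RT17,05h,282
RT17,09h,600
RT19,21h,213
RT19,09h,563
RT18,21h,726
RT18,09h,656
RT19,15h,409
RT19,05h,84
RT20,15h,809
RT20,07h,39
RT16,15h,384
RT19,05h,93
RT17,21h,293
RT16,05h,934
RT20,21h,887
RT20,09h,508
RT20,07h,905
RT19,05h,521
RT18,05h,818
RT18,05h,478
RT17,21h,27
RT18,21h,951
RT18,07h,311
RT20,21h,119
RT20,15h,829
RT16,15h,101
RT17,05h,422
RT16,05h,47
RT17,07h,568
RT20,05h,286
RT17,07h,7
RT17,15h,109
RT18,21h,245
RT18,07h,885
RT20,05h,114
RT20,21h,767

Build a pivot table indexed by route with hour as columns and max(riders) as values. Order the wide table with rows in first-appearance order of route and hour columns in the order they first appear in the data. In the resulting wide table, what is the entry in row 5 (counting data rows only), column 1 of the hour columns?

With rows in first-appearance order of route, row 5 is route=RT17. hour columns in first-appearance order: 07h, 15h, 21h, 05h, 09h; column 1 is 07h.
Long rows with route=RT17, hour=07h: max(594, 568, 7) = 594.

594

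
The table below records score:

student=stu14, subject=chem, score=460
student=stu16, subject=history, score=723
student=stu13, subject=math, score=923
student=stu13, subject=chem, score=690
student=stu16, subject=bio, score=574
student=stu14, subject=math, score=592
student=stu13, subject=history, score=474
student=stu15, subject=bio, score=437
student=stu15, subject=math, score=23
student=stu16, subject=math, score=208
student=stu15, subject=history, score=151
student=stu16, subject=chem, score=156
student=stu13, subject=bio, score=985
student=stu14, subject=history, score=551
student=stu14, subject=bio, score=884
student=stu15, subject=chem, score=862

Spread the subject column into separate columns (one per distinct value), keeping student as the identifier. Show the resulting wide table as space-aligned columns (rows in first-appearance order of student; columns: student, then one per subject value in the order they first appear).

Columns: student plus the 4 distinct subject values (chem, history, math, bio).
For example, row stu14 column chem takes score=460 from the long row (stu14, chem).

student  chem  history  math  bio
stu14    460   551      592   884
stu16    156   723      208   574
stu13    690   474      923   985
stu15    862   151      23    437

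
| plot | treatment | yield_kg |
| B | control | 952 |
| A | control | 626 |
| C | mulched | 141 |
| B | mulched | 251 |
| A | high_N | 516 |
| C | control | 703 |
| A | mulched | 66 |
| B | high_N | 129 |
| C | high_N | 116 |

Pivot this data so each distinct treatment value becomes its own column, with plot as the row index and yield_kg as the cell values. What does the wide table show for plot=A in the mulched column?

66

Wide layout: rows indexed by plot, columns are the 3 distinct treatment values (control, mulched, high_N).
Cell (plot=A, treatment=mulched) draws from the long row where plot=A and treatment=mulched, which has yield_kg=66.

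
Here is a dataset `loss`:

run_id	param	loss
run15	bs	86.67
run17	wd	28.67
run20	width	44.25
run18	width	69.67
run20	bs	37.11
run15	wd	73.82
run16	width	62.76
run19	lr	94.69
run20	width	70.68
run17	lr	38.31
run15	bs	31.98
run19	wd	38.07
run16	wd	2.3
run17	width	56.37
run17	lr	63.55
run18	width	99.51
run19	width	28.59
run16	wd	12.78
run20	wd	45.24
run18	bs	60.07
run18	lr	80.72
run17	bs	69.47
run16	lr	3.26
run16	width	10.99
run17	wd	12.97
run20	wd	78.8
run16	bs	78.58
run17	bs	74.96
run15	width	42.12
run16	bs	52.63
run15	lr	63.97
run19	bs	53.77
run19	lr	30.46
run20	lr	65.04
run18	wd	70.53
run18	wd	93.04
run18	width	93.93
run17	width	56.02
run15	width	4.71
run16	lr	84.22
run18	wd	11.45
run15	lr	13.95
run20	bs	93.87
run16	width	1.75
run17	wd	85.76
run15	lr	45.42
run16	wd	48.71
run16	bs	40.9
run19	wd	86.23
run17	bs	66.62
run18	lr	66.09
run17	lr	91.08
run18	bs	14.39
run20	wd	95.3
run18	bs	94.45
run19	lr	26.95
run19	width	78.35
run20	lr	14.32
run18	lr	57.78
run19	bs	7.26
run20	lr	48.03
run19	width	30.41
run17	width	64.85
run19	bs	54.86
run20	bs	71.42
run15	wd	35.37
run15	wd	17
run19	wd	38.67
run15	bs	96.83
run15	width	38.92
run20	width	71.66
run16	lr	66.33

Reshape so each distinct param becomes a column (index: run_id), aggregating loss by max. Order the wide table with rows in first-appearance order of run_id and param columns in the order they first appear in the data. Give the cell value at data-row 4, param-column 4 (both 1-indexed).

With rows in first-appearance order of run_id, row 4 is run_id=run18. param columns in first-appearance order: bs, wd, width, lr; column 4 is lr.
Long rows with run_id=run18, param=lr: max(80.72, 66.09, 57.78) = 80.72.

80.72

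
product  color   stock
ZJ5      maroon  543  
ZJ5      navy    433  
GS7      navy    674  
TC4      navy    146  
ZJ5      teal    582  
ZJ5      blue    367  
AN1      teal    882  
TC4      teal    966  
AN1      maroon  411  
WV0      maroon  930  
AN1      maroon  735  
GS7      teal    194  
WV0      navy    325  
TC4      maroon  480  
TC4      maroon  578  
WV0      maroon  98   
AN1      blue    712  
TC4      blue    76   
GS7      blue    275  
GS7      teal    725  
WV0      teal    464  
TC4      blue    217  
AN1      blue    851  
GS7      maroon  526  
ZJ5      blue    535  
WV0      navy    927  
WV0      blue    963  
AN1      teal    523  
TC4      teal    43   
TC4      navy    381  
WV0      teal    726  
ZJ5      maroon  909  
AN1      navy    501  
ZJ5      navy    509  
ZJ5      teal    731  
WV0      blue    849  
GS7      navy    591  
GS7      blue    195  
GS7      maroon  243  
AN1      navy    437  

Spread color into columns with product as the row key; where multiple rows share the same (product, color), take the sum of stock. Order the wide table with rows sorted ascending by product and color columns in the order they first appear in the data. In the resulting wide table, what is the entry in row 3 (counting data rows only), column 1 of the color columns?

1058

With rows sorted ascending by product, row 3 is product=TC4. color columns in first-appearance order: maroon, navy, teal, blue; column 1 is maroon.
Long rows with product=TC4, color=maroon: 480 + 578 = 1058.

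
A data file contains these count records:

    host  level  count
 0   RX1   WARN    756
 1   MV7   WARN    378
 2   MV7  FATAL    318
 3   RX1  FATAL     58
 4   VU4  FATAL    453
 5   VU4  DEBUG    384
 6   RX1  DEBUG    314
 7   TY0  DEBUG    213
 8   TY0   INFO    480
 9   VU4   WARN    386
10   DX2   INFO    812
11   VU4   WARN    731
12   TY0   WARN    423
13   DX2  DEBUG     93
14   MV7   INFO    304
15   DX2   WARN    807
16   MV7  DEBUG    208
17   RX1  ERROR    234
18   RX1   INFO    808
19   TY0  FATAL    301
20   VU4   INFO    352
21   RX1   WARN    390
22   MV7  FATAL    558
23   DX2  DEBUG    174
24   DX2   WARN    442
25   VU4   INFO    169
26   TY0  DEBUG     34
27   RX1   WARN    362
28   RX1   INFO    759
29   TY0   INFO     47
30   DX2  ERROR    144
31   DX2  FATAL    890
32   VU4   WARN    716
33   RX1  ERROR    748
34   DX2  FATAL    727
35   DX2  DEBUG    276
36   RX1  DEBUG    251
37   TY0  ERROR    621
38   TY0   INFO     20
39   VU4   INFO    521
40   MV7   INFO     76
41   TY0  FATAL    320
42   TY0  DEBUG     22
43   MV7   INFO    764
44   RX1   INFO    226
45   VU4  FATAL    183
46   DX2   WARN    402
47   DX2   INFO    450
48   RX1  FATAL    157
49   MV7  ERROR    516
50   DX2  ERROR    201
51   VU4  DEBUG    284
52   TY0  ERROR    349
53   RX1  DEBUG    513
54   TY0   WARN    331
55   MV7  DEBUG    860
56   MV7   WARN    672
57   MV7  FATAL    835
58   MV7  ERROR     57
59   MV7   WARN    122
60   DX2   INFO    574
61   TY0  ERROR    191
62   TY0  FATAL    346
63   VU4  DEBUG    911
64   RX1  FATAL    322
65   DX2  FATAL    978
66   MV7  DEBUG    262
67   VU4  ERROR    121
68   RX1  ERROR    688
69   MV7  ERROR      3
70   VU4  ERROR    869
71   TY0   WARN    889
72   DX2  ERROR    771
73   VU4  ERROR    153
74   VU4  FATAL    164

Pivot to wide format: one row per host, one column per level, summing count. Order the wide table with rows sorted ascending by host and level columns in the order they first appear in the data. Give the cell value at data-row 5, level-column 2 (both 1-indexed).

800

With rows sorted ascending by host, row 5 is host=VU4. level columns in first-appearance order: WARN, FATAL, DEBUG, INFO, ERROR; column 2 is FATAL.
Long rows with host=VU4, level=FATAL: 453 + 183 + 164 = 800.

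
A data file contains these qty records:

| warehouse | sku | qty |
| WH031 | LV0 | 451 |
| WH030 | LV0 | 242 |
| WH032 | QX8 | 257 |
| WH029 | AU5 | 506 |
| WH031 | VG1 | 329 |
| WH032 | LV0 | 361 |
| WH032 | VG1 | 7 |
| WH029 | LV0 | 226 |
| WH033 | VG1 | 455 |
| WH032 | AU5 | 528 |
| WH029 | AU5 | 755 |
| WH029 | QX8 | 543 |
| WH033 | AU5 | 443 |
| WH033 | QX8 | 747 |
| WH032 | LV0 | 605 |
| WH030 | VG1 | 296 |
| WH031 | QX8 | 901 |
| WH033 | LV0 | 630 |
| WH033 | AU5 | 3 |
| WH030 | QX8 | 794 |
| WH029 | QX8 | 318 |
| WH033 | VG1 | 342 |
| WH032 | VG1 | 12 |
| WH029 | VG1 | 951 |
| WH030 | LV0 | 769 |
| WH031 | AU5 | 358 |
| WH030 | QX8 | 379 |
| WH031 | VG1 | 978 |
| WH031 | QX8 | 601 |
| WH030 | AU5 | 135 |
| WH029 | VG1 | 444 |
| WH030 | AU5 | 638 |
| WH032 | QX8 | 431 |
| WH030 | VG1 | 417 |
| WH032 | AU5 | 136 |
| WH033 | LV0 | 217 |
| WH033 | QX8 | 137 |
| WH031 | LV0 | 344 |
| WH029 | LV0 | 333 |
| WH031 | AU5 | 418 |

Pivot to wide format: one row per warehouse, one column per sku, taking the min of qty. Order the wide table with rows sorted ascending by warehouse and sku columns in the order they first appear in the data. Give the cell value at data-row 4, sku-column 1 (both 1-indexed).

With rows sorted ascending by warehouse, row 4 is warehouse=WH032. sku columns in first-appearance order: LV0, QX8, AU5, VG1; column 1 is LV0.
Long rows with warehouse=WH032, sku=LV0: min(361, 605) = 361.

361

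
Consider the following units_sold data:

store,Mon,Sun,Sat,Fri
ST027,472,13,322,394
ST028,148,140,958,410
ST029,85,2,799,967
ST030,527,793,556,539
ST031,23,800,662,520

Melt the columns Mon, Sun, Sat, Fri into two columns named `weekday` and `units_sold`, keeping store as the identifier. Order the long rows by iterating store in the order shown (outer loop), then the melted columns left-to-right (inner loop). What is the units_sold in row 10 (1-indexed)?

20 rows total (5 × 4). Row 10: index ⌊(10-1)/4⌋ = 2 into store → ST029; (10-1) mod 4 = 1 into the melted columns → Sun.
So row 10 is (ST029, Sun, 2); units_sold = 2.

2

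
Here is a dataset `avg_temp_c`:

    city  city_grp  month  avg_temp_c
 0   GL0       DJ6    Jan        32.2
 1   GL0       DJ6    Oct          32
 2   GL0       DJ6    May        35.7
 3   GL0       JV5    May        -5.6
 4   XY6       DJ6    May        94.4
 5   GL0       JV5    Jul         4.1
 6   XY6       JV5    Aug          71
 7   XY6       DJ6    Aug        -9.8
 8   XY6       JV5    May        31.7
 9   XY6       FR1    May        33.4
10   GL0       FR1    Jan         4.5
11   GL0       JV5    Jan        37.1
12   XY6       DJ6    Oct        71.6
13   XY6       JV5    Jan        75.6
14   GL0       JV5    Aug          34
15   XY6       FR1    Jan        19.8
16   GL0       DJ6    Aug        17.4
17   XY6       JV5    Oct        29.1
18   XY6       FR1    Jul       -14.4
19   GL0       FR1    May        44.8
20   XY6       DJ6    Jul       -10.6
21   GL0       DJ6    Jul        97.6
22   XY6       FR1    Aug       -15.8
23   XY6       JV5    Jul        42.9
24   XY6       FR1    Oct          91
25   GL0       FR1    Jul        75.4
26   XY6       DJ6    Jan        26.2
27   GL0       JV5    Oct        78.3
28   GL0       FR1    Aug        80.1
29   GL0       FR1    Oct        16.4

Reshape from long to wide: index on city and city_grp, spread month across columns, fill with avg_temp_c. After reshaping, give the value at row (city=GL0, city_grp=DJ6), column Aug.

Wide layout: rows indexed by city and city_grp, columns are the 5 distinct month values (Jan, Oct, May, Jul, Aug).
Cell (city=GL0, city_grp=DJ6, month=Aug) draws from the long row where city=GL0, city_grp=DJ6 and month=Aug, which has avg_temp_c=17.4.

17.4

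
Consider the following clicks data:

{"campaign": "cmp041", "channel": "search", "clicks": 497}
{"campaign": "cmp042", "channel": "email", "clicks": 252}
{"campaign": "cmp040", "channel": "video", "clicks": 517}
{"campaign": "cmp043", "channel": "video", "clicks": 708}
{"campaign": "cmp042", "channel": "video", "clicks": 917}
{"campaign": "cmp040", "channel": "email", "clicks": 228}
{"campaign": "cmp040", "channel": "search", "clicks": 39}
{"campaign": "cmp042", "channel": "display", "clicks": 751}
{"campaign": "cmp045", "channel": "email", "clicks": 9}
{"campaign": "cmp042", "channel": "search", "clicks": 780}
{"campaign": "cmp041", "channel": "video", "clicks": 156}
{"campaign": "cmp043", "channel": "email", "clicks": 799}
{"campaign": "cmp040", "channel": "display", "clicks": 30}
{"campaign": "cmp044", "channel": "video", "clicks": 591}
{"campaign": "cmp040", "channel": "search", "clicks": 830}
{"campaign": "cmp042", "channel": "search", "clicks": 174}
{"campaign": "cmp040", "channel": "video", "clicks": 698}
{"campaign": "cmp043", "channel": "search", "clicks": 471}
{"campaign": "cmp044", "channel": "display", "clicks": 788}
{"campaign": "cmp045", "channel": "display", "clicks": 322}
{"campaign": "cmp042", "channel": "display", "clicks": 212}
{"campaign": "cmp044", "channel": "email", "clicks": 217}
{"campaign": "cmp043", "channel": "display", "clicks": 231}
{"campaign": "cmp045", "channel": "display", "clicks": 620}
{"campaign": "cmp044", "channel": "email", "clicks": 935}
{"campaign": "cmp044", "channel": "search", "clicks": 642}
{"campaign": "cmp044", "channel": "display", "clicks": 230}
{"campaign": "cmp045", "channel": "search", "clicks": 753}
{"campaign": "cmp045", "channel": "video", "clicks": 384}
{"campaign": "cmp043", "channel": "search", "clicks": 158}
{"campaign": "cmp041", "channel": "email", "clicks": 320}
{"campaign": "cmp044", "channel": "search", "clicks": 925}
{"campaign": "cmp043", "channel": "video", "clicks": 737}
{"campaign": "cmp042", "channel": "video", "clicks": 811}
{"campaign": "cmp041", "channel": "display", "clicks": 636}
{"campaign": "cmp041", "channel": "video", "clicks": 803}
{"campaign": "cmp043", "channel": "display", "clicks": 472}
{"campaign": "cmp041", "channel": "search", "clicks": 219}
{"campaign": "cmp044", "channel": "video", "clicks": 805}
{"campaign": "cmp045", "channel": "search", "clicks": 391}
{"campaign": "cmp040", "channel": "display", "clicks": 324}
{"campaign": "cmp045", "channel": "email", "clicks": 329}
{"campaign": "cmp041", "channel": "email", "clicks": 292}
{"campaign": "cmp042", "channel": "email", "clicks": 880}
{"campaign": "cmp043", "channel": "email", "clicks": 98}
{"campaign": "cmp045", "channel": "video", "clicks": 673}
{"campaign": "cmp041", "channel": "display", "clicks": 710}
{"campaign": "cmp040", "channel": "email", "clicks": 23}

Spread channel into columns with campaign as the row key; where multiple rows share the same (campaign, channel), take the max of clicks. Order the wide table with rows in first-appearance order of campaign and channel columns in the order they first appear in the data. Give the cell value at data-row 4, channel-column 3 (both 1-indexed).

737

With rows in first-appearance order of campaign, row 4 is campaign=cmp043. channel columns in first-appearance order: search, email, video, display; column 3 is video.
Long rows with campaign=cmp043, channel=video: max(708, 737) = 737.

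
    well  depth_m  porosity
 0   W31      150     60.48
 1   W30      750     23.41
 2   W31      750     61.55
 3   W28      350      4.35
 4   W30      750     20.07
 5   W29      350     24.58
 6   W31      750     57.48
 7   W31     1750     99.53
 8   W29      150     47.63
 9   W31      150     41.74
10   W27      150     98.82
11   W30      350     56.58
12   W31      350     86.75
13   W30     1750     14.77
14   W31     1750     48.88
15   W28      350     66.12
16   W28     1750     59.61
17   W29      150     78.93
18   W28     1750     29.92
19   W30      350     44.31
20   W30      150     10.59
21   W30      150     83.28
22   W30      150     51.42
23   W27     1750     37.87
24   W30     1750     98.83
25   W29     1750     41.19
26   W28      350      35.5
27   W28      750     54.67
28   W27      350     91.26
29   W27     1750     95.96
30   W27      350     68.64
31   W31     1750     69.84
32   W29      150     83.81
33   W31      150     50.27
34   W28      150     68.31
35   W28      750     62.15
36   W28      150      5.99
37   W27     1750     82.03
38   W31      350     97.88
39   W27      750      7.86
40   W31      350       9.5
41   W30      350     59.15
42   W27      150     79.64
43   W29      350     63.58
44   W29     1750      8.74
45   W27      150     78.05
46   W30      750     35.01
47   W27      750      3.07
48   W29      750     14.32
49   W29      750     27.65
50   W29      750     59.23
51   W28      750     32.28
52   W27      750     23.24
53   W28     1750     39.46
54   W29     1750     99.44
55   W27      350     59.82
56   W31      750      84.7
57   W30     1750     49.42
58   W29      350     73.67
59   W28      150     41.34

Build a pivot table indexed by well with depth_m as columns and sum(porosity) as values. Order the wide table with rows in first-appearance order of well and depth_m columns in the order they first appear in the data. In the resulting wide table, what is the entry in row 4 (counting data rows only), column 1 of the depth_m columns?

210.37

With rows in first-appearance order of well, row 4 is well=W29. depth_m columns in first-appearance order: 150, 750, 350, 1750; column 1 is 150.
Long rows with well=W29, depth_m=150: 47.63 + 78.93 + 83.81 = 210.37.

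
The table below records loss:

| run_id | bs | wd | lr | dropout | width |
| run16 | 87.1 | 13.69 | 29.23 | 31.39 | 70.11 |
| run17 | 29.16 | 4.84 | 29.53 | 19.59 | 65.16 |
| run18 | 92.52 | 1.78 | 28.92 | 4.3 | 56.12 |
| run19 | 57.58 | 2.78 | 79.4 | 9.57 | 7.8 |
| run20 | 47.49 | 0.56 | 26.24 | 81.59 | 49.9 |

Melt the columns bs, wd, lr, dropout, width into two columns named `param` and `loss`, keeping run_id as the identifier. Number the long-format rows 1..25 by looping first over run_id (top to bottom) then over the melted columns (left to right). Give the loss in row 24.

81.59

25 rows total (5 × 5). Row 24: index ⌊(24-1)/5⌋ = 4 into run_id → run20; (24-1) mod 5 = 3 into the melted columns → dropout.
So row 24 is (run20, dropout, 81.59); loss = 81.59.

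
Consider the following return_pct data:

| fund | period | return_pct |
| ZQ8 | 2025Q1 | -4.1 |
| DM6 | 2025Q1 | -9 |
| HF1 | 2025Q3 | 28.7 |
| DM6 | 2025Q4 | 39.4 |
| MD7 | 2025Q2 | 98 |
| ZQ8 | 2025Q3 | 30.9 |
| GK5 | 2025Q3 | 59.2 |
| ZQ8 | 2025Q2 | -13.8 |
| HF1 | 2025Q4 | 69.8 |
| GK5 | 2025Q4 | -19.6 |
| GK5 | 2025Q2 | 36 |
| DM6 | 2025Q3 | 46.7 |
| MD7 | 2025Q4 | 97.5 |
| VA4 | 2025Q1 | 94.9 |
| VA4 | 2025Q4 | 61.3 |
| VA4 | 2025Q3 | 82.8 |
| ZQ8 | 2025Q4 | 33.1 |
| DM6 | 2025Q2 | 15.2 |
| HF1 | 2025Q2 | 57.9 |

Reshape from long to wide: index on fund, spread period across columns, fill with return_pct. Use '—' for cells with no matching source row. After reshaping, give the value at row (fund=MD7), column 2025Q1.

No long-format row has fund=MD7 and period=2025Q1, so the cell is —.

—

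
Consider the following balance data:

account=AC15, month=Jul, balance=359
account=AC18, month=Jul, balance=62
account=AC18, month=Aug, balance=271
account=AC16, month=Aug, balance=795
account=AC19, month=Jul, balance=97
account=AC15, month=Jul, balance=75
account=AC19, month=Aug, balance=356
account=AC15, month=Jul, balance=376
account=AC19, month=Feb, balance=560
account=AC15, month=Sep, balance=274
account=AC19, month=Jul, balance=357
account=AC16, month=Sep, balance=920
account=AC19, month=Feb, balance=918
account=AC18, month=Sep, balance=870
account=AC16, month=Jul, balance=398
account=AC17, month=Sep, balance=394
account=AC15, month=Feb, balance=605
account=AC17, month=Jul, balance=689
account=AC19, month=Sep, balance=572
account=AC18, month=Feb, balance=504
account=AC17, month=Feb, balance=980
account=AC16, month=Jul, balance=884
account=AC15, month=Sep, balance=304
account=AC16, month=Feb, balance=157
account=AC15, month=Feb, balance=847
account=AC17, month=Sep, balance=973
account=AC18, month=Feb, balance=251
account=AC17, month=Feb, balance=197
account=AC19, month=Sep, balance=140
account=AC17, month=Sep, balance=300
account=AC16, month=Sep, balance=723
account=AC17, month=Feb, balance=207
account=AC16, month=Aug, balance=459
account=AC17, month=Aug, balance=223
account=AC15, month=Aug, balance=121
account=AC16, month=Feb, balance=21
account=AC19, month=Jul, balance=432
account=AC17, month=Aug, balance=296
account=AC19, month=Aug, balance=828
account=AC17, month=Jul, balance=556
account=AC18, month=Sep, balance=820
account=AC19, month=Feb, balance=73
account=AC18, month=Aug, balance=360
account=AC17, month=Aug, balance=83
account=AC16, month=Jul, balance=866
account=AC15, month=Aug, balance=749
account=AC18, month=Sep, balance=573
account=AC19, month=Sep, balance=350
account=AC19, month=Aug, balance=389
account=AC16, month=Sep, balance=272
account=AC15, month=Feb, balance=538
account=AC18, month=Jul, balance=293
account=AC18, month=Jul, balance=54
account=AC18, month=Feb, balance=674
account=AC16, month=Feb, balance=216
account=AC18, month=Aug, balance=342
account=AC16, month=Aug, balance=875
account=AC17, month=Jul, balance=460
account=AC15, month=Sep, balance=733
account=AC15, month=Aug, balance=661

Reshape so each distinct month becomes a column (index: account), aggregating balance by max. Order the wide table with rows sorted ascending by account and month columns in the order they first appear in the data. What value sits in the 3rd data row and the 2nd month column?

296

With rows sorted ascending by account, row 3 is account=AC17. month columns in first-appearance order: Jul, Aug, Feb, Sep; column 2 is Aug.
Long rows with account=AC17, month=Aug: max(223, 296, 83) = 296.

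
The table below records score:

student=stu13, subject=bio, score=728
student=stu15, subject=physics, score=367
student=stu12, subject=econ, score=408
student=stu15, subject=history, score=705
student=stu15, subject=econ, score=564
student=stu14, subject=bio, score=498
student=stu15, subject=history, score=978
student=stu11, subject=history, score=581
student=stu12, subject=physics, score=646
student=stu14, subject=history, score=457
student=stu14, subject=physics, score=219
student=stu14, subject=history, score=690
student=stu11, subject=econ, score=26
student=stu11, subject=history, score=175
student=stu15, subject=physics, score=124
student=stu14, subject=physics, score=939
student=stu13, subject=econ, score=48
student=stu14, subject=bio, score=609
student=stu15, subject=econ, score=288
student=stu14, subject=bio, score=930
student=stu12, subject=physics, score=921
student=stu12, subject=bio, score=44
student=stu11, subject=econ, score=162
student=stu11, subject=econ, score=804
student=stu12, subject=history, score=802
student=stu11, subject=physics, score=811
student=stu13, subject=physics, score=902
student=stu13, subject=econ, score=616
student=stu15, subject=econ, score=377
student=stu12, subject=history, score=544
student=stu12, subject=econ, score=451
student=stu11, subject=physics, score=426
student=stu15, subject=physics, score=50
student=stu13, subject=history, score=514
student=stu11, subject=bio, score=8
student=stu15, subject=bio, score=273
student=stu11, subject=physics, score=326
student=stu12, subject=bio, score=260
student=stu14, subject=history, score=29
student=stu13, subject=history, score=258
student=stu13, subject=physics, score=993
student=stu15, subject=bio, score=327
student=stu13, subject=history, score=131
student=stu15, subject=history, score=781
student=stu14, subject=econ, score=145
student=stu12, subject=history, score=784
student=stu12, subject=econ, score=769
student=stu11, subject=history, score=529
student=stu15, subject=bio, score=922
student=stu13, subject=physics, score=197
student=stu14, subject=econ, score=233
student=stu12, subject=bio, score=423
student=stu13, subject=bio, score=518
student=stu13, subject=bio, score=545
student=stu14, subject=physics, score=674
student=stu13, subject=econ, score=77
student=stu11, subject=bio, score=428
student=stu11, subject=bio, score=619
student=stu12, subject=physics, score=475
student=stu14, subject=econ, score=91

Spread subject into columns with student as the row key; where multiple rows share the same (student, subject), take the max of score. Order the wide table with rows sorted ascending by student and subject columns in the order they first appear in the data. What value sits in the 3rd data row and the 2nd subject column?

993

With rows sorted ascending by student, row 3 is student=stu13. subject columns in first-appearance order: bio, physics, econ, history; column 2 is physics.
Long rows with student=stu13, subject=physics: max(902, 993, 197) = 993.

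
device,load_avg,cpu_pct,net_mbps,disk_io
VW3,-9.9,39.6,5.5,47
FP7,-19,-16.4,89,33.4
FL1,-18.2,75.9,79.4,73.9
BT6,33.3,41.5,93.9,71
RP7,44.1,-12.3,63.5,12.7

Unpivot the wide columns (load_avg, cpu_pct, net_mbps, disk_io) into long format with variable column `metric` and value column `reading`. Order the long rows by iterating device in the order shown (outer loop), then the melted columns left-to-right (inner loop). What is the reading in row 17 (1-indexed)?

20 rows total (5 × 4). Row 17: index ⌊(17-1)/4⌋ = 4 into device → RP7; (17-1) mod 4 = 0 into the melted columns → load_avg.
So row 17 is (RP7, load_avg, 44.1); reading = 44.1.

44.1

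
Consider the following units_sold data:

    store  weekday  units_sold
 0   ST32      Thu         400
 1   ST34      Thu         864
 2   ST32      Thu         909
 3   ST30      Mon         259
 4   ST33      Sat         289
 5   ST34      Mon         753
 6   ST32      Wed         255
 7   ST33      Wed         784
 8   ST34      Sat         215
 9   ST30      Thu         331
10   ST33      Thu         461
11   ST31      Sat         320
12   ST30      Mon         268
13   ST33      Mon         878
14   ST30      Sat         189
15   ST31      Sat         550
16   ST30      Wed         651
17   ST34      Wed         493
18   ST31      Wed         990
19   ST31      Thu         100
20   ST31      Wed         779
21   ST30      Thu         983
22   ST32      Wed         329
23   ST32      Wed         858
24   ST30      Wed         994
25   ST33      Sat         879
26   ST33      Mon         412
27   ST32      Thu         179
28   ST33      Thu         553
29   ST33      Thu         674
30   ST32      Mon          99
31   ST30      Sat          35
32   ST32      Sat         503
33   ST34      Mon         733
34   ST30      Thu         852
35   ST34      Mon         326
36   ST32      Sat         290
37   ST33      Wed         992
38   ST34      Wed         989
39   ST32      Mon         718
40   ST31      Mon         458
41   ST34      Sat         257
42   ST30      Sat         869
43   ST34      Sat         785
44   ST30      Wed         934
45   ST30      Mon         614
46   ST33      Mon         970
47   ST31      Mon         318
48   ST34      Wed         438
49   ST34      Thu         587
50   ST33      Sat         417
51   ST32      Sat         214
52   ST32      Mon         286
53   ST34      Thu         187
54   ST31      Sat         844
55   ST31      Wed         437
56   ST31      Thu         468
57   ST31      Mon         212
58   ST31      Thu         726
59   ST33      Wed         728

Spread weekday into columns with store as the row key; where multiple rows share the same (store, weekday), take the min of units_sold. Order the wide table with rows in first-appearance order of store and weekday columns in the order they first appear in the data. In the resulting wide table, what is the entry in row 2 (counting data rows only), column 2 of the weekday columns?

With rows in first-appearance order of store, row 2 is store=ST34. weekday columns in first-appearance order: Thu, Mon, Sat, Wed; column 2 is Mon.
Long rows with store=ST34, weekday=Mon: min(753, 733, 326) = 326.

326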